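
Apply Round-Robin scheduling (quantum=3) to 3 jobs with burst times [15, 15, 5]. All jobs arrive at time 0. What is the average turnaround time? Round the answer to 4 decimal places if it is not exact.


Time quantum = 3
Execution trace:
  J1 runs 3 units, time = 3
  J2 runs 3 units, time = 6
  J3 runs 3 units, time = 9
  J1 runs 3 units, time = 12
  J2 runs 3 units, time = 15
  J3 runs 2 units, time = 17
  J1 runs 3 units, time = 20
  J2 runs 3 units, time = 23
  J1 runs 3 units, time = 26
  J2 runs 3 units, time = 29
  J1 runs 3 units, time = 32
  J2 runs 3 units, time = 35
Finish times: [32, 35, 17]
Average turnaround = 84/3 = 28.0

28.0


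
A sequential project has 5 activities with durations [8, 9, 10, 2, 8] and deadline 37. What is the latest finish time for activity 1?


LF(activity 1) = deadline - sum of successor durations
Successors: activities 2 through 5 with durations [9, 10, 2, 8]
Sum of successor durations = 29
LF = 37 - 29 = 8

8


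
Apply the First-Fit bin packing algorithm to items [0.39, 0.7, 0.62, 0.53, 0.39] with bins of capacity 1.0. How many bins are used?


Place items sequentially using First-Fit:
  Item 0.39 -> new Bin 1
  Item 0.7 -> new Bin 2
  Item 0.62 -> new Bin 3
  Item 0.53 -> Bin 1 (now 0.92)
  Item 0.39 -> new Bin 4
Total bins used = 4

4


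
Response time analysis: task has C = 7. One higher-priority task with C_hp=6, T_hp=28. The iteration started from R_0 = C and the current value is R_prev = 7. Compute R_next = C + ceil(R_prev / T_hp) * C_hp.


R_next = C + ceil(R_prev / T_hp) * C_hp
ceil(7 / 28) = ceil(0.25) = 1
Interference = 1 * 6 = 6
R_next = 7 + 6 = 13

13


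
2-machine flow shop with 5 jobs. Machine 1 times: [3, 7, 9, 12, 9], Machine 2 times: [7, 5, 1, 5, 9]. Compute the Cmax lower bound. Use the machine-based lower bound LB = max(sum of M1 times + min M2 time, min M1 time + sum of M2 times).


LB1 = sum(M1 times) + min(M2 times) = 40 + 1 = 41
LB2 = min(M1 times) + sum(M2 times) = 3 + 27 = 30
Lower bound = max(LB1, LB2) = max(41, 30) = 41

41


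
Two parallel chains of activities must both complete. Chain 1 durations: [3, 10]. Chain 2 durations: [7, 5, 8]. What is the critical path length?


Path A total = 3 + 10 = 13
Path B total = 7 + 5 + 8 = 20
Critical path = longest path = max(13, 20) = 20

20


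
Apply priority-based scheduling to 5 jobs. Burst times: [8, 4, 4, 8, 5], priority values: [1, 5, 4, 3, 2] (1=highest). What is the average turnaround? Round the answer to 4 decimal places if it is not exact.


Sort by priority (ascending = highest first):
Order: [(1, 8), (2, 5), (3, 8), (4, 4), (5, 4)]
Completion times:
  Priority 1, burst=8, C=8
  Priority 2, burst=5, C=13
  Priority 3, burst=8, C=21
  Priority 4, burst=4, C=25
  Priority 5, burst=4, C=29
Average turnaround = 96/5 = 19.2

19.2


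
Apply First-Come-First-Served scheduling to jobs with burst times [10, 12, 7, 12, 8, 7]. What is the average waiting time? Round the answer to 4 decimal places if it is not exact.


FCFS order (as given): [10, 12, 7, 12, 8, 7]
Waiting times:
  Job 1: wait = 0
  Job 2: wait = 10
  Job 3: wait = 22
  Job 4: wait = 29
  Job 5: wait = 41
  Job 6: wait = 49
Sum of waiting times = 151
Average waiting time = 151/6 = 25.1667

25.1667


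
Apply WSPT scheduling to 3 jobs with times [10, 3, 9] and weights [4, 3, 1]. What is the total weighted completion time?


Compute p/w ratios and sort ascending (WSPT): [(3, 3), (10, 4), (9, 1)]
Compute weighted completion times:
  Job (p=3,w=3): C=3, w*C=3*3=9
  Job (p=10,w=4): C=13, w*C=4*13=52
  Job (p=9,w=1): C=22, w*C=1*22=22
Total weighted completion time = 83

83


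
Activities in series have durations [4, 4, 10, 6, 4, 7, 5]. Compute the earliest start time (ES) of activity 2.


Activity 2 starts after activities 1 through 1 complete.
Predecessor durations: [4]
ES = 4 = 4

4


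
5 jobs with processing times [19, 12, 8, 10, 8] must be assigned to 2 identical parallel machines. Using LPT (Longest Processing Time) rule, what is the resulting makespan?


Sort jobs in decreasing order (LPT): [19, 12, 10, 8, 8]
Assign each job to the least loaded machine:
  Machine 1: jobs [19, 8], load = 27
  Machine 2: jobs [12, 10, 8], load = 30
Makespan = max load = 30

30


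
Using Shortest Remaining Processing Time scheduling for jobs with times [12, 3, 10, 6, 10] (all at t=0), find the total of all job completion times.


Since all jobs arrive at t=0, SRPT equals SPT ordering.
SPT order: [3, 6, 10, 10, 12]
Completion times:
  Job 1: p=3, C=3
  Job 2: p=6, C=9
  Job 3: p=10, C=19
  Job 4: p=10, C=29
  Job 5: p=12, C=41
Total completion time = 3 + 9 + 19 + 29 + 41 = 101

101


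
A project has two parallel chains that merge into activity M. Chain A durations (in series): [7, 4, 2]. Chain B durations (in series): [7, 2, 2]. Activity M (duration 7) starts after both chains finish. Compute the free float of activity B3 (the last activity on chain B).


ES(B3) = sum of predecessors on chain B = 9
EF(B3) = ES + duration = 9 + 2 = 11
Successor of B3 is M. ES(M) = max(sum(A), sum(B)) = max(13, 11) = 13
Free float = ES(successor) - EF(current) = 13 - 11 = 2

2


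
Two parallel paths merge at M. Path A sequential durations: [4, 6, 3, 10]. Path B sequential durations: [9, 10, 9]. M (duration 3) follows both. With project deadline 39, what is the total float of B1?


Forward pass: ES(B1) = sum of predecessors on chain B = 0
EF = ES + duration = 0 + 9 = 9
Backward pass: LF(M) = deadline = 39; LS(M) = 39 - 3 = 36
LF(B1) = LS(M) - sum(successors on chain B) = 36 - 19 = 17
LS = LF - duration = 17 - 9 = 8
Total float = LS - ES = 8 - 0 = 8

8


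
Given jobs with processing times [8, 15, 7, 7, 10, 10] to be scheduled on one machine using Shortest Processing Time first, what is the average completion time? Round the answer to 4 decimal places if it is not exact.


Sort jobs by processing time (SPT order): [7, 7, 8, 10, 10, 15]
Compute completion times sequentially:
  Job 1: processing = 7, completes at 7
  Job 2: processing = 7, completes at 14
  Job 3: processing = 8, completes at 22
  Job 4: processing = 10, completes at 32
  Job 5: processing = 10, completes at 42
  Job 6: processing = 15, completes at 57
Sum of completion times = 174
Average completion time = 174/6 = 29.0

29.0


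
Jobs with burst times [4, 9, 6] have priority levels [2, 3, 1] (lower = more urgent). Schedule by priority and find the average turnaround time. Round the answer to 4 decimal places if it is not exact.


Sort by priority (ascending = highest first):
Order: [(1, 6), (2, 4), (3, 9)]
Completion times:
  Priority 1, burst=6, C=6
  Priority 2, burst=4, C=10
  Priority 3, burst=9, C=19
Average turnaround = 35/3 = 11.6667

11.6667


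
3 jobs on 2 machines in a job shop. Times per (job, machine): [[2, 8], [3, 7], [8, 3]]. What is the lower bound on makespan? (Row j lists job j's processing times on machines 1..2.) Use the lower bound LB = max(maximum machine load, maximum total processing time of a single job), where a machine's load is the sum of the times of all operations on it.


Machine loads:
  Machine 1: 2 + 3 + 8 = 13
  Machine 2: 8 + 7 + 3 = 18
Max machine load = 18
Job totals:
  Job 1: 10
  Job 2: 10
  Job 3: 11
Max job total = 11
Lower bound = max(18, 11) = 18

18


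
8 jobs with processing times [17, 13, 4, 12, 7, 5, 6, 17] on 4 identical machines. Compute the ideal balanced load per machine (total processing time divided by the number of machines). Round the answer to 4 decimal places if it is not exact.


Total processing time = 17 + 13 + 4 + 12 + 7 + 5 + 6 + 17 = 81
Number of machines = 4
Ideal balanced load = 81 / 4 = 20.25

20.25


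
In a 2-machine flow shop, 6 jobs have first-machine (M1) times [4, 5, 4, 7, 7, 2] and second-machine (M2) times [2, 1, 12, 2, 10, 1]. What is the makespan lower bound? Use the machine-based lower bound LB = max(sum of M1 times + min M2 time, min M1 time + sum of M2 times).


LB1 = sum(M1 times) + min(M2 times) = 29 + 1 = 30
LB2 = min(M1 times) + sum(M2 times) = 2 + 28 = 30
Lower bound = max(LB1, LB2) = max(30, 30) = 30

30


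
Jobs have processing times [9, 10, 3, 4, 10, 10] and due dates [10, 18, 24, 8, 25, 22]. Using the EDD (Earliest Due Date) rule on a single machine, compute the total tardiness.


Sort by due date (EDD order): [(4, 8), (9, 10), (10, 18), (10, 22), (3, 24), (10, 25)]
Compute completion times and tardiness:
  Job 1: p=4, d=8, C=4, tardiness=max(0,4-8)=0
  Job 2: p=9, d=10, C=13, tardiness=max(0,13-10)=3
  Job 3: p=10, d=18, C=23, tardiness=max(0,23-18)=5
  Job 4: p=10, d=22, C=33, tardiness=max(0,33-22)=11
  Job 5: p=3, d=24, C=36, tardiness=max(0,36-24)=12
  Job 6: p=10, d=25, C=46, tardiness=max(0,46-25)=21
Total tardiness = 52

52


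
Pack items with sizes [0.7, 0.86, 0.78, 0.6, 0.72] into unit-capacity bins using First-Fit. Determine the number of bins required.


Place items sequentially using First-Fit:
  Item 0.7 -> new Bin 1
  Item 0.86 -> new Bin 2
  Item 0.78 -> new Bin 3
  Item 0.6 -> new Bin 4
  Item 0.72 -> new Bin 5
Total bins used = 5

5


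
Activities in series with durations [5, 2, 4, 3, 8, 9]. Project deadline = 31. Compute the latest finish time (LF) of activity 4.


LF(activity 4) = deadline - sum of successor durations
Successors: activities 5 through 6 with durations [8, 9]
Sum of successor durations = 17
LF = 31 - 17 = 14

14


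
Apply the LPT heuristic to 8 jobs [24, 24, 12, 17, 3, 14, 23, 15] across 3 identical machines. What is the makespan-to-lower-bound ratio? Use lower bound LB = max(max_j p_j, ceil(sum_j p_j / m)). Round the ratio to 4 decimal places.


LPT order: [24, 24, 23, 17, 15, 14, 12, 3]
Machine loads after assignment: [42, 50, 40]
LPT makespan = 50
Lower bound = max(max_job, ceil(total/3)) = max(24, 44) = 44
Ratio = 50 / 44 = 1.1364

1.1364


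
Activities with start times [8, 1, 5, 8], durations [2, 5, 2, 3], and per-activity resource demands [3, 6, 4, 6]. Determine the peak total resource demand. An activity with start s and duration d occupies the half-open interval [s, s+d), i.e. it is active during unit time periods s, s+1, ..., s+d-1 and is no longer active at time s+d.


Each activity i is active on [start_i, start_i + duration_i).
Compute total resource usage per time slot:
  t=0: active resources = [], total = 0
  t=1: active resources = [6], total = 6
  t=2: active resources = [6], total = 6
  t=3: active resources = [6], total = 6
  t=4: active resources = [6], total = 6
  t=5: active resources = [6, 4], total = 10
  t=6: active resources = [4], total = 4
  t=7: active resources = [], total = 0
  t=8: active resources = [3, 6], total = 9
  t=9: active resources = [3, 6], total = 9
  t=10: active resources = [6], total = 6
Peak resource demand = 10

10


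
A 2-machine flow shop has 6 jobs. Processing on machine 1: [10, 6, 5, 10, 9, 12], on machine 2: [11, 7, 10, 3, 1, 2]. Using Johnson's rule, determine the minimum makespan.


Apply Johnson's rule:
  Group 1 (a <= b): [(3, 5, 10), (2, 6, 7), (1, 10, 11)]
  Group 2 (a > b): [(4, 10, 3), (6, 12, 2), (5, 9, 1)]
Optimal job order: [3, 2, 1, 4, 6, 5]
Schedule:
  Job 3: M1 done at 5, M2 done at 15
  Job 2: M1 done at 11, M2 done at 22
  Job 1: M1 done at 21, M2 done at 33
  Job 4: M1 done at 31, M2 done at 36
  Job 6: M1 done at 43, M2 done at 45
  Job 5: M1 done at 52, M2 done at 53
Makespan = 53

53


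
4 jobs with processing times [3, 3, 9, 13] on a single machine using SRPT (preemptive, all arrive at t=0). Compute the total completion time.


Since all jobs arrive at t=0, SRPT equals SPT ordering.
SPT order: [3, 3, 9, 13]
Completion times:
  Job 1: p=3, C=3
  Job 2: p=3, C=6
  Job 3: p=9, C=15
  Job 4: p=13, C=28
Total completion time = 3 + 6 + 15 + 28 = 52

52


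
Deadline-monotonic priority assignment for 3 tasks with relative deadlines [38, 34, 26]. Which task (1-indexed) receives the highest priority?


Sort tasks by relative deadline (ascending):
  Task 3: deadline = 26
  Task 2: deadline = 34
  Task 1: deadline = 38
Priority order (highest first): [3, 2, 1]
Highest priority task = 3

3


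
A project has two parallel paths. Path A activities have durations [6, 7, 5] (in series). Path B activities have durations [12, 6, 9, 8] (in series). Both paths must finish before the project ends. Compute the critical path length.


Path A total = 6 + 7 + 5 = 18
Path B total = 12 + 6 + 9 + 8 = 35
Critical path = longest path = max(18, 35) = 35

35


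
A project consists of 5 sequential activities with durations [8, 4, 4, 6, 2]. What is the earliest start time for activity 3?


Activity 3 starts after activities 1 through 2 complete.
Predecessor durations: [8, 4]
ES = 8 + 4 = 12

12


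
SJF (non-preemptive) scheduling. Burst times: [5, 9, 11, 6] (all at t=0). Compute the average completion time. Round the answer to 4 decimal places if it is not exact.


SJF order (ascending): [5, 6, 9, 11]
Completion times:
  Job 1: burst=5, C=5
  Job 2: burst=6, C=11
  Job 3: burst=9, C=20
  Job 4: burst=11, C=31
Average completion = 67/4 = 16.75

16.75


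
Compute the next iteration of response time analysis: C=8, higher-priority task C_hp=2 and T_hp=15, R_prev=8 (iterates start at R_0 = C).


R_next = C + ceil(R_prev / T_hp) * C_hp
ceil(8 / 15) = ceil(0.5333) = 1
Interference = 1 * 2 = 2
R_next = 8 + 2 = 10

10


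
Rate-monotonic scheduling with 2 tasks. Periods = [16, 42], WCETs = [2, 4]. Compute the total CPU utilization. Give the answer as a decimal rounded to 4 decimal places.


Compute individual utilizations (exact fractions):
  Task 1: C/T = 2/16 = 1/8 (approx. 0.125)
  Task 2: C/T = 4/42 = 2/21 (approx. 0.0952)
Total utilization U = 1/8 + 2/21 = 37/168
Rounded to 4 decimal places: U = 0.2202
RM (Liu & Layland) bound for 2 tasks = 0.828427; compare with U = 37/168 (approx. 0.220238)
U <= bound, so schedulable by RM sufficient condition.

0.2202


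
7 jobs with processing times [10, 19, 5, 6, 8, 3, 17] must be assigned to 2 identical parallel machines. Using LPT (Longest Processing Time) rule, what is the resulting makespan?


Sort jobs in decreasing order (LPT): [19, 17, 10, 8, 6, 5, 3]
Assign each job to the least loaded machine:
  Machine 1: jobs [19, 8, 6], load = 33
  Machine 2: jobs [17, 10, 5, 3], load = 35
Makespan = max load = 35

35


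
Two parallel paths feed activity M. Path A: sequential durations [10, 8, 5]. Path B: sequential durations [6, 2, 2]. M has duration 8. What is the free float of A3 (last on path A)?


ES(A3) = sum of predecessors on chain A = 18
EF(A3) = ES + duration = 18 + 5 = 23
Successor of A3 is M. ES(M) = max(sum(A), sum(B)) = max(23, 10) = 23
Free float = ES(successor) - EF(current) = 23 - 23 = 0

0


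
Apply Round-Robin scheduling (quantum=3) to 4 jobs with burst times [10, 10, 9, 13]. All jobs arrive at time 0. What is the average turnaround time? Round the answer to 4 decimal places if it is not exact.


Time quantum = 3
Execution trace:
  J1 runs 3 units, time = 3
  J2 runs 3 units, time = 6
  J3 runs 3 units, time = 9
  J4 runs 3 units, time = 12
  J1 runs 3 units, time = 15
  J2 runs 3 units, time = 18
  J3 runs 3 units, time = 21
  J4 runs 3 units, time = 24
  J1 runs 3 units, time = 27
  J2 runs 3 units, time = 30
  J3 runs 3 units, time = 33
  J4 runs 3 units, time = 36
  J1 runs 1 units, time = 37
  J2 runs 1 units, time = 38
  J4 runs 3 units, time = 41
  J4 runs 1 units, time = 42
Finish times: [37, 38, 33, 42]
Average turnaround = 150/4 = 37.5

37.5


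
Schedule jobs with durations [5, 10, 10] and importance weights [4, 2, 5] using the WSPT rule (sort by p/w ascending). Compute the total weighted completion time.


Compute p/w ratios and sort ascending (WSPT): [(5, 4), (10, 5), (10, 2)]
Compute weighted completion times:
  Job (p=5,w=4): C=5, w*C=4*5=20
  Job (p=10,w=5): C=15, w*C=5*15=75
  Job (p=10,w=2): C=25, w*C=2*25=50
Total weighted completion time = 145

145


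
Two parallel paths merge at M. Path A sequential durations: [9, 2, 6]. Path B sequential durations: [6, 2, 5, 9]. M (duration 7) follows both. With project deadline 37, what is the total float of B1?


Forward pass: ES(B1) = sum of predecessors on chain B = 0
EF = ES + duration = 0 + 6 = 6
Backward pass: LF(M) = deadline = 37; LS(M) = 37 - 7 = 30
LF(B1) = LS(M) - sum(successors on chain B) = 30 - 16 = 14
LS = LF - duration = 14 - 6 = 8
Total float = LS - ES = 8 - 0 = 8

8


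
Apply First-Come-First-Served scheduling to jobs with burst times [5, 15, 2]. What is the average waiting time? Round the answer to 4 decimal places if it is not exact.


FCFS order (as given): [5, 15, 2]
Waiting times:
  Job 1: wait = 0
  Job 2: wait = 5
  Job 3: wait = 20
Sum of waiting times = 25
Average waiting time = 25/3 = 8.3333

8.3333


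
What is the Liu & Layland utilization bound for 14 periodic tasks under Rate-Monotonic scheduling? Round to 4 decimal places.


Compute 2^(1/14) = 1.0507566387
Subtract 1: 1.0507566387 - 1 = 0.0507566387
Multiply by n: 14 * 0.0507566387 = 0.7105929418
Round to 4 dp: 0.7106

0.7106


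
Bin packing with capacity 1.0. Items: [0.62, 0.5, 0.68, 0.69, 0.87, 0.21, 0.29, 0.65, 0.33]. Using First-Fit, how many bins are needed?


Place items sequentially using First-Fit:
  Item 0.62 -> new Bin 1
  Item 0.5 -> new Bin 2
  Item 0.68 -> new Bin 3
  Item 0.69 -> new Bin 4
  Item 0.87 -> new Bin 5
  Item 0.21 -> Bin 1 (now 0.83)
  Item 0.29 -> Bin 2 (now 0.79)
  Item 0.65 -> new Bin 6
  Item 0.33 -> Bin 6 (now 0.98)
Total bins used = 6

6


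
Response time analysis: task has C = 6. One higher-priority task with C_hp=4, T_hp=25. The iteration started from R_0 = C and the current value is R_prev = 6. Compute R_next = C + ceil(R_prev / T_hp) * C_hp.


R_next = C + ceil(R_prev / T_hp) * C_hp
ceil(6 / 25) = ceil(0.24) = 1
Interference = 1 * 4 = 4
R_next = 6 + 4 = 10

10


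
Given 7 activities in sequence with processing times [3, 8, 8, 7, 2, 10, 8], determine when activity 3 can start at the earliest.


Activity 3 starts after activities 1 through 2 complete.
Predecessor durations: [3, 8]
ES = 3 + 8 = 11

11


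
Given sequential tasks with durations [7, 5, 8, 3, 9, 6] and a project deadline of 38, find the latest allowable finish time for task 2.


LF(activity 2) = deadline - sum of successor durations
Successors: activities 3 through 6 with durations [8, 3, 9, 6]
Sum of successor durations = 26
LF = 38 - 26 = 12

12


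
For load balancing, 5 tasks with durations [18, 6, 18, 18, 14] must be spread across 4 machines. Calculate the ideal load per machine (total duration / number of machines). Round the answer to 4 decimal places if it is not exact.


Total processing time = 18 + 6 + 18 + 18 + 14 = 74
Number of machines = 4
Ideal balanced load = 74 / 4 = 18.5

18.5


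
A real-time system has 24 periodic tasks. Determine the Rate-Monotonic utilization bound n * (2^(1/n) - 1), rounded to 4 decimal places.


Compute 2^(1/24) = 1.0293022366
Subtract 1: 1.0293022366 - 1 = 0.0293022366
Multiply by n: 24 * 0.0293022366 = 0.7032536784
Round to 4 dp: 0.7033

0.7033


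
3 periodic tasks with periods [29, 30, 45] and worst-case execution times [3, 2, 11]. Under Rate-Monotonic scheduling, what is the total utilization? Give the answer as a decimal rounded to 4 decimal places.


Compute individual utilizations (exact fractions):
  Task 1: C/T = 3/29 (approx. 0.1034)
  Task 2: C/T = 2/30 = 1/15 (approx. 0.0667)
  Task 3: C/T = 11/45 (approx. 0.2444)
Total utilization U = 3/29 + 1/15 + 11/45 = 541/1305
Rounded to 4 decimal places: U = 0.4146
RM (Liu & Layland) bound for 3 tasks = 0.779763; compare with U = 541/1305 (approx. 0.414559)
U <= bound, so schedulable by RM sufficient condition.

0.4146


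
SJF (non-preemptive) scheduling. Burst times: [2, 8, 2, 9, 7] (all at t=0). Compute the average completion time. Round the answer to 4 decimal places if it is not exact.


SJF order (ascending): [2, 2, 7, 8, 9]
Completion times:
  Job 1: burst=2, C=2
  Job 2: burst=2, C=4
  Job 3: burst=7, C=11
  Job 4: burst=8, C=19
  Job 5: burst=9, C=28
Average completion = 64/5 = 12.8

12.8


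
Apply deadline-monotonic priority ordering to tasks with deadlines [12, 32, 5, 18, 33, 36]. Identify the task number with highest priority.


Sort tasks by relative deadline (ascending):
  Task 3: deadline = 5
  Task 1: deadline = 12
  Task 4: deadline = 18
  Task 2: deadline = 32
  Task 5: deadline = 33
  Task 6: deadline = 36
Priority order (highest first): [3, 1, 4, 2, 5, 6]
Highest priority task = 3

3


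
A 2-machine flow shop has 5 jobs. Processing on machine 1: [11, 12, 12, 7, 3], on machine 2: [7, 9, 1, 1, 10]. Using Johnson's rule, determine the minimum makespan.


Apply Johnson's rule:
  Group 1 (a <= b): [(5, 3, 10)]
  Group 2 (a > b): [(2, 12, 9), (1, 11, 7), (3, 12, 1), (4, 7, 1)]
Optimal job order: [5, 2, 1, 3, 4]
Schedule:
  Job 5: M1 done at 3, M2 done at 13
  Job 2: M1 done at 15, M2 done at 24
  Job 1: M1 done at 26, M2 done at 33
  Job 3: M1 done at 38, M2 done at 39
  Job 4: M1 done at 45, M2 done at 46
Makespan = 46

46


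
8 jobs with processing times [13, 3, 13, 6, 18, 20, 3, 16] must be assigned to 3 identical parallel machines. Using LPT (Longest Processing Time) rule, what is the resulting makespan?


Sort jobs in decreasing order (LPT): [20, 18, 16, 13, 13, 6, 3, 3]
Assign each job to the least loaded machine:
  Machine 1: jobs [20, 6, 3, 3], load = 32
  Machine 2: jobs [18, 13], load = 31
  Machine 3: jobs [16, 13], load = 29
Makespan = max load = 32

32


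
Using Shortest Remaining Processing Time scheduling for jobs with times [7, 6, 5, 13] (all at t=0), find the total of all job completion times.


Since all jobs arrive at t=0, SRPT equals SPT ordering.
SPT order: [5, 6, 7, 13]
Completion times:
  Job 1: p=5, C=5
  Job 2: p=6, C=11
  Job 3: p=7, C=18
  Job 4: p=13, C=31
Total completion time = 5 + 11 + 18 + 31 = 65

65


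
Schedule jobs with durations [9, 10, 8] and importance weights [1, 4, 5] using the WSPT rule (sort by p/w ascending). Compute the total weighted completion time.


Compute p/w ratios and sort ascending (WSPT): [(8, 5), (10, 4), (9, 1)]
Compute weighted completion times:
  Job (p=8,w=5): C=8, w*C=5*8=40
  Job (p=10,w=4): C=18, w*C=4*18=72
  Job (p=9,w=1): C=27, w*C=1*27=27
Total weighted completion time = 139

139


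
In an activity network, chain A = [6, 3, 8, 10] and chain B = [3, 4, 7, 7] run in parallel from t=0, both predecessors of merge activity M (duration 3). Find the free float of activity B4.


ES(B4) = sum of predecessors on chain B = 14
EF(B4) = ES + duration = 14 + 7 = 21
Successor of B4 is M. ES(M) = max(sum(A), sum(B)) = max(27, 21) = 27
Free float = ES(successor) - EF(current) = 27 - 21 = 6

6


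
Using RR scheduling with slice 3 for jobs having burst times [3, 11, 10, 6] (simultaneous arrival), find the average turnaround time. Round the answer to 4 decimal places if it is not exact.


Time quantum = 3
Execution trace:
  J1 runs 3 units, time = 3
  J2 runs 3 units, time = 6
  J3 runs 3 units, time = 9
  J4 runs 3 units, time = 12
  J2 runs 3 units, time = 15
  J3 runs 3 units, time = 18
  J4 runs 3 units, time = 21
  J2 runs 3 units, time = 24
  J3 runs 3 units, time = 27
  J2 runs 2 units, time = 29
  J3 runs 1 units, time = 30
Finish times: [3, 29, 30, 21]
Average turnaround = 83/4 = 20.75

20.75


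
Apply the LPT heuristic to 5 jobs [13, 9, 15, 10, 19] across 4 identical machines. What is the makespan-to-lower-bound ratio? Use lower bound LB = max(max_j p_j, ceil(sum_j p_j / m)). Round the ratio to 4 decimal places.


LPT order: [19, 15, 13, 10, 9]
Machine loads after assignment: [19, 15, 13, 19]
LPT makespan = 19
Lower bound = max(max_job, ceil(total/4)) = max(19, 17) = 19
Ratio = 19 / 19 = 1.0

1.0


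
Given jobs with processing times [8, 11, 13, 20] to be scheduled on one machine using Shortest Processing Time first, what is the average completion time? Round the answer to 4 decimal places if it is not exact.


Sort jobs by processing time (SPT order): [8, 11, 13, 20]
Compute completion times sequentially:
  Job 1: processing = 8, completes at 8
  Job 2: processing = 11, completes at 19
  Job 3: processing = 13, completes at 32
  Job 4: processing = 20, completes at 52
Sum of completion times = 111
Average completion time = 111/4 = 27.75

27.75


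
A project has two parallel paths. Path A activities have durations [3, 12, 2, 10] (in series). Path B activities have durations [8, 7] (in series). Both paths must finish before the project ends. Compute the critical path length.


Path A total = 3 + 12 + 2 + 10 = 27
Path B total = 8 + 7 = 15
Critical path = longest path = max(27, 15) = 27

27


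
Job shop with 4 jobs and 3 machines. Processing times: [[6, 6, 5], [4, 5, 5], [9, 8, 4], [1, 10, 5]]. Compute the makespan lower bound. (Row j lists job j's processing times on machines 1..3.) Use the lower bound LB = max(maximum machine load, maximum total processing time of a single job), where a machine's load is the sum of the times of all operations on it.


Machine loads:
  Machine 1: 6 + 4 + 9 + 1 = 20
  Machine 2: 6 + 5 + 8 + 10 = 29
  Machine 3: 5 + 5 + 4 + 5 = 19
Max machine load = 29
Job totals:
  Job 1: 17
  Job 2: 14
  Job 3: 21
  Job 4: 16
Max job total = 21
Lower bound = max(29, 21) = 29

29


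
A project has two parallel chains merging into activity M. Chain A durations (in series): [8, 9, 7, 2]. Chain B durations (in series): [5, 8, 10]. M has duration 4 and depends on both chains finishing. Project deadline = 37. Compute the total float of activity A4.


Forward pass: ES(A4) = sum of predecessors on chain A = 24
EF = ES + duration = 24 + 2 = 26
Backward pass: LF(M) = deadline = 37; LS(M) = 37 - 4 = 33
LF(A4) = LS(M) - sum(successors on chain A) = 33 - 0 = 33
LS = LF - duration = 33 - 2 = 31
Total float = LS - ES = 31 - 24 = 7

7


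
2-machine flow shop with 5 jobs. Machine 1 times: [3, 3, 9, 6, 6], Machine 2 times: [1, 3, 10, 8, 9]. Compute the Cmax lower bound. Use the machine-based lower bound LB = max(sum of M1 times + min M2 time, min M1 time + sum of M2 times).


LB1 = sum(M1 times) + min(M2 times) = 27 + 1 = 28
LB2 = min(M1 times) + sum(M2 times) = 3 + 31 = 34
Lower bound = max(LB1, LB2) = max(28, 34) = 34

34


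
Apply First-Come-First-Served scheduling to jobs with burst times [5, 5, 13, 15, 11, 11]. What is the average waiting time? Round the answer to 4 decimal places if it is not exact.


FCFS order (as given): [5, 5, 13, 15, 11, 11]
Waiting times:
  Job 1: wait = 0
  Job 2: wait = 5
  Job 3: wait = 10
  Job 4: wait = 23
  Job 5: wait = 38
  Job 6: wait = 49
Sum of waiting times = 125
Average waiting time = 125/6 = 20.8333

20.8333


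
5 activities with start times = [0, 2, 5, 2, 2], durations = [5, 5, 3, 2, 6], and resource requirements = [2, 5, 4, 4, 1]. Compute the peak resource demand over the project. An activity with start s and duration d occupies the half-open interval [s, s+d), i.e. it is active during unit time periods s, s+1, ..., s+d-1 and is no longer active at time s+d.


Each activity i is active on [start_i, start_i + duration_i).
Compute total resource usage per time slot:
  t=0: active resources = [2], total = 2
  t=1: active resources = [2], total = 2
  t=2: active resources = [2, 5, 4, 1], total = 12
  t=3: active resources = [2, 5, 4, 1], total = 12
  t=4: active resources = [2, 5, 1], total = 8
  t=5: active resources = [5, 4, 1], total = 10
  t=6: active resources = [5, 4, 1], total = 10
  t=7: active resources = [4, 1], total = 5
Peak resource demand = 12

12


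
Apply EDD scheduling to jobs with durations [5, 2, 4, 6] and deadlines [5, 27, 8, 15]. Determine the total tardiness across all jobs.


Sort by due date (EDD order): [(5, 5), (4, 8), (6, 15), (2, 27)]
Compute completion times and tardiness:
  Job 1: p=5, d=5, C=5, tardiness=max(0,5-5)=0
  Job 2: p=4, d=8, C=9, tardiness=max(0,9-8)=1
  Job 3: p=6, d=15, C=15, tardiness=max(0,15-15)=0
  Job 4: p=2, d=27, C=17, tardiness=max(0,17-27)=0
Total tardiness = 1

1


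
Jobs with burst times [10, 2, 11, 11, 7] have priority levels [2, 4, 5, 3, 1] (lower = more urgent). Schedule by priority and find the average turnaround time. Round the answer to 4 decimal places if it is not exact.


Sort by priority (ascending = highest first):
Order: [(1, 7), (2, 10), (3, 11), (4, 2), (5, 11)]
Completion times:
  Priority 1, burst=7, C=7
  Priority 2, burst=10, C=17
  Priority 3, burst=11, C=28
  Priority 4, burst=2, C=30
  Priority 5, burst=11, C=41
Average turnaround = 123/5 = 24.6

24.6


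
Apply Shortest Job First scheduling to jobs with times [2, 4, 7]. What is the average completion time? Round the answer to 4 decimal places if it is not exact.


SJF order (ascending): [2, 4, 7]
Completion times:
  Job 1: burst=2, C=2
  Job 2: burst=4, C=6
  Job 3: burst=7, C=13
Average completion = 21/3 = 7.0

7.0


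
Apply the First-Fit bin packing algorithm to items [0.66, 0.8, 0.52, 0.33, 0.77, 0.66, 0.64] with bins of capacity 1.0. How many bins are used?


Place items sequentially using First-Fit:
  Item 0.66 -> new Bin 1
  Item 0.8 -> new Bin 2
  Item 0.52 -> new Bin 3
  Item 0.33 -> Bin 1 (now 0.99)
  Item 0.77 -> new Bin 4
  Item 0.66 -> new Bin 5
  Item 0.64 -> new Bin 6
Total bins used = 6

6


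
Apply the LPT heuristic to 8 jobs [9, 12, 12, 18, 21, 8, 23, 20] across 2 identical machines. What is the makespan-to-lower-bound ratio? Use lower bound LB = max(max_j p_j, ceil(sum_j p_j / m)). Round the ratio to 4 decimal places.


LPT order: [23, 21, 20, 18, 12, 12, 9, 8]
Machine loads after assignment: [62, 61]
LPT makespan = 62
Lower bound = max(max_job, ceil(total/2)) = max(23, 62) = 62
Ratio = 62 / 62 = 1.0

1.0


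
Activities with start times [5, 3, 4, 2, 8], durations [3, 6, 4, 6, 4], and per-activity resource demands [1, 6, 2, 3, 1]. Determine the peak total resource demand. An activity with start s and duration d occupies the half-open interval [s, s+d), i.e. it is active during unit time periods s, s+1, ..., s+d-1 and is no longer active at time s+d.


Each activity i is active on [start_i, start_i + duration_i).
Compute total resource usage per time slot:
  t=0: active resources = [], total = 0
  t=1: active resources = [], total = 0
  t=2: active resources = [3], total = 3
  t=3: active resources = [6, 3], total = 9
  t=4: active resources = [6, 2, 3], total = 11
  t=5: active resources = [1, 6, 2, 3], total = 12
  t=6: active resources = [1, 6, 2, 3], total = 12
  t=7: active resources = [1, 6, 2, 3], total = 12
  t=8: active resources = [6, 1], total = 7
  t=9: active resources = [1], total = 1
  t=10: active resources = [1], total = 1
  t=11: active resources = [1], total = 1
Peak resource demand = 12

12


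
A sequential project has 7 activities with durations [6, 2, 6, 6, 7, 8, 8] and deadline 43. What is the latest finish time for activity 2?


LF(activity 2) = deadline - sum of successor durations
Successors: activities 3 through 7 with durations [6, 6, 7, 8, 8]
Sum of successor durations = 35
LF = 43 - 35 = 8

8


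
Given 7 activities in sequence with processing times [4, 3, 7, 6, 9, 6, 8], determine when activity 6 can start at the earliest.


Activity 6 starts after activities 1 through 5 complete.
Predecessor durations: [4, 3, 7, 6, 9]
ES = 4 + 3 + 7 + 6 + 9 = 29

29


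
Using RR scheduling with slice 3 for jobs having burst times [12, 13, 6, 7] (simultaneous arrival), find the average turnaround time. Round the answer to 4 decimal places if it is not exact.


Time quantum = 3
Execution trace:
  J1 runs 3 units, time = 3
  J2 runs 3 units, time = 6
  J3 runs 3 units, time = 9
  J4 runs 3 units, time = 12
  J1 runs 3 units, time = 15
  J2 runs 3 units, time = 18
  J3 runs 3 units, time = 21
  J4 runs 3 units, time = 24
  J1 runs 3 units, time = 27
  J2 runs 3 units, time = 30
  J4 runs 1 units, time = 31
  J1 runs 3 units, time = 34
  J2 runs 3 units, time = 37
  J2 runs 1 units, time = 38
Finish times: [34, 38, 21, 31]
Average turnaround = 124/4 = 31.0

31.0


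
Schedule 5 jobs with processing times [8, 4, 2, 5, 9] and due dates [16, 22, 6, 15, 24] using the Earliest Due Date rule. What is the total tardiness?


Sort by due date (EDD order): [(2, 6), (5, 15), (8, 16), (4, 22), (9, 24)]
Compute completion times and tardiness:
  Job 1: p=2, d=6, C=2, tardiness=max(0,2-6)=0
  Job 2: p=5, d=15, C=7, tardiness=max(0,7-15)=0
  Job 3: p=8, d=16, C=15, tardiness=max(0,15-16)=0
  Job 4: p=4, d=22, C=19, tardiness=max(0,19-22)=0
  Job 5: p=9, d=24, C=28, tardiness=max(0,28-24)=4
Total tardiness = 4

4


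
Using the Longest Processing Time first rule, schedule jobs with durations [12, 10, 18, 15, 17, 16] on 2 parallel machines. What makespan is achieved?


Sort jobs in decreasing order (LPT): [18, 17, 16, 15, 12, 10]
Assign each job to the least loaded machine:
  Machine 1: jobs [18, 15, 12], load = 45
  Machine 2: jobs [17, 16, 10], load = 43
Makespan = max load = 45

45


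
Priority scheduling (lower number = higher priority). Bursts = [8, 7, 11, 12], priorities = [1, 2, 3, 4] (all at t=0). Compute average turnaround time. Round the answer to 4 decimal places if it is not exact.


Sort by priority (ascending = highest first):
Order: [(1, 8), (2, 7), (3, 11), (4, 12)]
Completion times:
  Priority 1, burst=8, C=8
  Priority 2, burst=7, C=15
  Priority 3, burst=11, C=26
  Priority 4, burst=12, C=38
Average turnaround = 87/4 = 21.75

21.75


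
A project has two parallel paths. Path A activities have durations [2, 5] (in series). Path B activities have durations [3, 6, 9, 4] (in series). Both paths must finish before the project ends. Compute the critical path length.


Path A total = 2 + 5 = 7
Path B total = 3 + 6 + 9 + 4 = 22
Critical path = longest path = max(7, 22) = 22

22


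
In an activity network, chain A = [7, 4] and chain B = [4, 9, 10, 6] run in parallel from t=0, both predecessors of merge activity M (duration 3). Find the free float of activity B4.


ES(B4) = sum of predecessors on chain B = 23
EF(B4) = ES + duration = 23 + 6 = 29
Successor of B4 is M. ES(M) = max(sum(A), sum(B)) = max(11, 29) = 29
Free float = ES(successor) - EF(current) = 29 - 29 = 0

0


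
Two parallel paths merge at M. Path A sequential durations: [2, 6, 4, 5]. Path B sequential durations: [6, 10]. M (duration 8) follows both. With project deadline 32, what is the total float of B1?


Forward pass: ES(B1) = sum of predecessors on chain B = 0
EF = ES + duration = 0 + 6 = 6
Backward pass: LF(M) = deadline = 32; LS(M) = 32 - 8 = 24
LF(B1) = LS(M) - sum(successors on chain B) = 24 - 10 = 14
LS = LF - duration = 14 - 6 = 8
Total float = LS - ES = 8 - 0 = 8

8


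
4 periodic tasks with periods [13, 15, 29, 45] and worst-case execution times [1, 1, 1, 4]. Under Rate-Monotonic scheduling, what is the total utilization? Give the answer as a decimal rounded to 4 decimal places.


Compute individual utilizations (exact fractions):
  Task 1: C/T = 1/13 (approx. 0.0769)
  Task 2: C/T = 1/15 (approx. 0.0667)
  Task 3: C/T = 1/29 (approx. 0.0345)
  Task 4: C/T = 4/45 (approx. 0.0889)
Total utilization U = 1/13 + 1/15 + 1/29 + 4/45 = 4529/16965
Rounded to 4 decimal places: U = 0.2670
RM (Liu & Layland) bound for 4 tasks = 0.756828; compare with U = 4529/16965 (approx. 0.266961)
U <= bound, so schedulable by RM sufficient condition.

0.2670


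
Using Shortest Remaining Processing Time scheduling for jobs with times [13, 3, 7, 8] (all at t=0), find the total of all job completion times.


Since all jobs arrive at t=0, SRPT equals SPT ordering.
SPT order: [3, 7, 8, 13]
Completion times:
  Job 1: p=3, C=3
  Job 2: p=7, C=10
  Job 3: p=8, C=18
  Job 4: p=13, C=31
Total completion time = 3 + 10 + 18 + 31 = 62

62


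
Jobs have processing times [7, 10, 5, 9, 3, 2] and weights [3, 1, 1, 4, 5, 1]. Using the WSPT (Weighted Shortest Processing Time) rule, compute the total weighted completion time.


Compute p/w ratios and sort ascending (WSPT): [(3, 5), (2, 1), (9, 4), (7, 3), (5, 1), (10, 1)]
Compute weighted completion times:
  Job (p=3,w=5): C=3, w*C=5*3=15
  Job (p=2,w=1): C=5, w*C=1*5=5
  Job (p=9,w=4): C=14, w*C=4*14=56
  Job (p=7,w=3): C=21, w*C=3*21=63
  Job (p=5,w=1): C=26, w*C=1*26=26
  Job (p=10,w=1): C=36, w*C=1*36=36
Total weighted completion time = 201

201


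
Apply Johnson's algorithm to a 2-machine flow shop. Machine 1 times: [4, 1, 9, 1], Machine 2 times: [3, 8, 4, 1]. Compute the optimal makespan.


Apply Johnson's rule:
  Group 1 (a <= b): [(2, 1, 8), (4, 1, 1)]
  Group 2 (a > b): [(3, 9, 4), (1, 4, 3)]
Optimal job order: [2, 4, 3, 1]
Schedule:
  Job 2: M1 done at 1, M2 done at 9
  Job 4: M1 done at 2, M2 done at 10
  Job 3: M1 done at 11, M2 done at 15
  Job 1: M1 done at 15, M2 done at 18
Makespan = 18

18


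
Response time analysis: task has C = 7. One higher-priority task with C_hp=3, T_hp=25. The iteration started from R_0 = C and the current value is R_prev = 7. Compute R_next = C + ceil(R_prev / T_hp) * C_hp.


R_next = C + ceil(R_prev / T_hp) * C_hp
ceil(7 / 25) = ceil(0.28) = 1
Interference = 1 * 3 = 3
R_next = 7 + 3 = 10

10


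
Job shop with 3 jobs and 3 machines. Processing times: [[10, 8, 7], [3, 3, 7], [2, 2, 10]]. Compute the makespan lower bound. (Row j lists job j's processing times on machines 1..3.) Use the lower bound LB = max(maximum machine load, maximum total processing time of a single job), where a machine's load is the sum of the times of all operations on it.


Machine loads:
  Machine 1: 10 + 3 + 2 = 15
  Machine 2: 8 + 3 + 2 = 13
  Machine 3: 7 + 7 + 10 = 24
Max machine load = 24
Job totals:
  Job 1: 25
  Job 2: 13
  Job 3: 14
Max job total = 25
Lower bound = max(24, 25) = 25

25


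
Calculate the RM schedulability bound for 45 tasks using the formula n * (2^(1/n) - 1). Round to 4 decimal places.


Compute 2^(1/45) = 1.0155225125
Subtract 1: 1.0155225125 - 1 = 0.0155225125
Multiply by n: 45 * 0.0155225125 = 0.6985130625
Round to 4 dp: 0.6985

0.6985


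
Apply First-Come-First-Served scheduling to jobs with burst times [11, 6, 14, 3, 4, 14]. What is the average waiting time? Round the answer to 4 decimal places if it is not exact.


FCFS order (as given): [11, 6, 14, 3, 4, 14]
Waiting times:
  Job 1: wait = 0
  Job 2: wait = 11
  Job 3: wait = 17
  Job 4: wait = 31
  Job 5: wait = 34
  Job 6: wait = 38
Sum of waiting times = 131
Average waiting time = 131/6 = 21.8333

21.8333


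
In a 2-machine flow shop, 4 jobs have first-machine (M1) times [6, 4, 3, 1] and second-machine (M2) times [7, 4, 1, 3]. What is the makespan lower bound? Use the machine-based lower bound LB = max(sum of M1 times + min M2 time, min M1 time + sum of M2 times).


LB1 = sum(M1 times) + min(M2 times) = 14 + 1 = 15
LB2 = min(M1 times) + sum(M2 times) = 1 + 15 = 16
Lower bound = max(LB1, LB2) = max(15, 16) = 16

16


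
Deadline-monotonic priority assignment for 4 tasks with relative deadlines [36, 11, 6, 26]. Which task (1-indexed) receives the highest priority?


Sort tasks by relative deadline (ascending):
  Task 3: deadline = 6
  Task 2: deadline = 11
  Task 4: deadline = 26
  Task 1: deadline = 36
Priority order (highest first): [3, 2, 4, 1]
Highest priority task = 3

3


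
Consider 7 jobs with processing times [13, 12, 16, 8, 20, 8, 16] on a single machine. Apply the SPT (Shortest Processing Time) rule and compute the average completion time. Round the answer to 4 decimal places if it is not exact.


Sort jobs by processing time (SPT order): [8, 8, 12, 13, 16, 16, 20]
Compute completion times sequentially:
  Job 1: processing = 8, completes at 8
  Job 2: processing = 8, completes at 16
  Job 3: processing = 12, completes at 28
  Job 4: processing = 13, completes at 41
  Job 5: processing = 16, completes at 57
  Job 6: processing = 16, completes at 73
  Job 7: processing = 20, completes at 93
Sum of completion times = 316
Average completion time = 316/7 = 45.1429

45.1429


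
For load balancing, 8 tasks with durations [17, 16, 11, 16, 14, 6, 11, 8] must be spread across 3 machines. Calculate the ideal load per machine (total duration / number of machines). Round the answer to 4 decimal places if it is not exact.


Total processing time = 17 + 16 + 11 + 16 + 14 + 6 + 11 + 8 = 99
Number of machines = 3
Ideal balanced load = 99 / 3 = 33.0

33.0
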